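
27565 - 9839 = 17726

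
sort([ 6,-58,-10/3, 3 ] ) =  [-58,-10/3, 3, 6 ] 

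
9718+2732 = 12450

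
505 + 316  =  821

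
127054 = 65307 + 61747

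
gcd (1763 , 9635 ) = 41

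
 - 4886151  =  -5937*823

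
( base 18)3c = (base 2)1000010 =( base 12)56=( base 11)60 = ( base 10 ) 66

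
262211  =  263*997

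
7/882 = 1/126 = 0.01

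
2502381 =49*51069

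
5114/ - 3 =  - 1705 + 1/3  =  -1704.67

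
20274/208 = 97 + 49/104 = 97.47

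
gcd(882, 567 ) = 63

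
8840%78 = 26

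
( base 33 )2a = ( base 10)76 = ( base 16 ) 4c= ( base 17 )48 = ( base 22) 3A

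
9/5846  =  9/5846  =  0.00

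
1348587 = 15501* 87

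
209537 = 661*317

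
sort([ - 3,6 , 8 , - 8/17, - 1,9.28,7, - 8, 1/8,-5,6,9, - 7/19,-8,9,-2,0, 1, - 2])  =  [ - 8, - 8, - 5, - 3, - 2,-2, - 1 ,-8/17 , - 7/19,0, 1/8,1,6, 6,7,8,9,9 , 9.28 ]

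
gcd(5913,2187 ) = 81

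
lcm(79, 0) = 0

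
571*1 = 571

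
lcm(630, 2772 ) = 13860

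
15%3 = 0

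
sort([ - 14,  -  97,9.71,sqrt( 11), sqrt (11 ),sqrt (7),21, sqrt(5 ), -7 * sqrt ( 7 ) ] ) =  [- 97,-7*sqrt( 7), - 14, sqrt(5),sqrt(7),sqrt(11),sqrt( 11 ),9.71, 21 ]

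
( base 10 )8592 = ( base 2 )10000110010000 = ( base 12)4b80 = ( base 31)8T5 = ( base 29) A68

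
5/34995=1/6999 = 0.00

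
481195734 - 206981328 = 274214406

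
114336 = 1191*96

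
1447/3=482 + 1/3 = 482.33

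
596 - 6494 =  - 5898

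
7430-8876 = -1446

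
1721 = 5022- 3301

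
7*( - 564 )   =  -3948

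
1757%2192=1757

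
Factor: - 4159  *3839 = - 15966401 = - 11^1*349^1*4159^1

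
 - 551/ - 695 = 551/695 = 0.79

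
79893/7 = 79893/7=11413.29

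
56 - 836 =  -780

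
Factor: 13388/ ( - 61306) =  - 2^1 * 7^( - 1)*29^( - 1) * 151^ ( - 1)*3347^1 = - 6694/30653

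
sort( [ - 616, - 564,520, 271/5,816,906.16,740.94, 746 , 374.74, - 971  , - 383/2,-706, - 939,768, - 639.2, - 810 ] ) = [-971, - 939, - 810 , - 706, - 639.2, - 616 ,-564,-383/2, 271/5,374.74,520,740.94,  746,768, 816, 906.16 ] 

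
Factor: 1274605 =5^1*227^1 * 1123^1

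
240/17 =14 + 2/17 = 14.12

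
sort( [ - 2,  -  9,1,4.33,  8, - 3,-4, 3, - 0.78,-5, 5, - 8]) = [-9, - 8, - 5, - 4, - 3, -2, - 0.78, 1,  3, 4.33,5,8 ]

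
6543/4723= 6543/4723 = 1.39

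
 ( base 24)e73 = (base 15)2690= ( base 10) 8235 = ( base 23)FD1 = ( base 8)20053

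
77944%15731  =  15020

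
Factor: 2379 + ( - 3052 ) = -673=-673^1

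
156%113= 43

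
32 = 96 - 64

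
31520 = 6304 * 5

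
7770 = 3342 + 4428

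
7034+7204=14238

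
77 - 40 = 37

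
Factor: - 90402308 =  - 2^2*2203^1*10259^1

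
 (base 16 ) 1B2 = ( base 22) jg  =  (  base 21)ke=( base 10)434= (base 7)1160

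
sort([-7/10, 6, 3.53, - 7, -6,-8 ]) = [-8,- 7, - 6, - 7/10, 3.53,6]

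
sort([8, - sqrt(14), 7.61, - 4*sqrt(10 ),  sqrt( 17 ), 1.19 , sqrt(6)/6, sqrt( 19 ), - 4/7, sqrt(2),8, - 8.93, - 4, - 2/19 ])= [ - 4*sqrt(10), - 8.93, - 4, - sqrt( 14),-4/7 , -2/19, sqrt( 6)/6, 1.19,  sqrt(2) , sqrt (17),sqrt(19),7.61,8,  8 ]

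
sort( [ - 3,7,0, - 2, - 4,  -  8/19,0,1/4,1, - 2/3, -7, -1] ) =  [ - 7, - 4,-3, - 2, - 1, - 2/3, -8/19,0 , 0,1/4,1,7]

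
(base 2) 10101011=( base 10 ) 171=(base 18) 99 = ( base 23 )7a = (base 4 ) 2223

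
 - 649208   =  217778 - 866986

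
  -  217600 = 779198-996798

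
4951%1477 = 520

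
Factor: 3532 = 2^2* 883^1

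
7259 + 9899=17158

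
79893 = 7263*11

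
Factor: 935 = 5^1*11^1*17^1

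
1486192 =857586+628606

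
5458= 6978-1520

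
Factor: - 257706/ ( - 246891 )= 834/799= 2^1*3^1*17^( - 1 )*47^( - 1)*139^1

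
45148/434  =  104 + 6/217  =  104.03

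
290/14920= 29/1492= 0.02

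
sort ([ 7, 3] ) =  [3,7]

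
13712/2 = 6856  =  6856.00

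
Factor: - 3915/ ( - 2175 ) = 3^2 * 5^( - 1) = 9/5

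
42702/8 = 21351/4  =  5337.75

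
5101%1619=244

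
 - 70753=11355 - 82108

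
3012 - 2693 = 319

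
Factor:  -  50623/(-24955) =71/35  =  5^( - 1 )*7^( -1)*71^1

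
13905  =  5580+8325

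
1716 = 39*44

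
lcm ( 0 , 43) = 0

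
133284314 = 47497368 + 85786946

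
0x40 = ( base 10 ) 64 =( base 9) 71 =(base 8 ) 100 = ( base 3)2101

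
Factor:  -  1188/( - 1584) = 3/4 = 2^( - 2)*3^1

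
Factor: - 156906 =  - 2^1*3^2*23^1*379^1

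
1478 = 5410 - 3932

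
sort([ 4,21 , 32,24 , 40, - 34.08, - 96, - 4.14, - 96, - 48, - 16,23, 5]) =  [ - 96, - 96, - 48, - 34.08,  -  16, - 4.14, 4, 5,  21,  23, 24, 32,40 ]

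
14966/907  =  14966/907=   16.50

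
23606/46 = 513+4/23 = 513.17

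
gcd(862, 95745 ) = 1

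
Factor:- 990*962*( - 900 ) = 857142000 = 2^4*3^4*5^3 * 11^1* 13^1*37^1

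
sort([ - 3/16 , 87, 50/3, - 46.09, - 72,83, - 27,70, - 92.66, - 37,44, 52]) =[- 92.66,-72, - 46.09, - 37,- 27, - 3/16,50/3, 44, 52, 70,83,  87 ] 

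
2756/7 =393 + 5/7 = 393.71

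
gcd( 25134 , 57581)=71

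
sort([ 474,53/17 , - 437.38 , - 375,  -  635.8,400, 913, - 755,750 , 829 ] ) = [  -  755,-635.8, -437.38, - 375 , 53/17,  400 , 474,  750  ,  829,  913]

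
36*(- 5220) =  - 187920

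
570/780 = 19/26=0.73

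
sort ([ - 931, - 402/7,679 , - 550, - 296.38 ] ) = [-931, - 550, -296.38,  -  402/7,  679 ] 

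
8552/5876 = 1 + 669/1469  =  1.46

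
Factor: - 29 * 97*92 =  - 2^2*23^1*29^1*97^1 = -258796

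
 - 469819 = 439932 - 909751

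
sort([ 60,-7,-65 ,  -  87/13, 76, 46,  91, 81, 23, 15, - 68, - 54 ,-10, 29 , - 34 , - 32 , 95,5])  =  [ - 68, - 65, - 54,  -  34, - 32,- 10, - 7, - 87/13, 5, 15,23,  29,46,60, 76,81,91, 95]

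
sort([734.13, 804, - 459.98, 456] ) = [ - 459.98, 456, 734.13, 804]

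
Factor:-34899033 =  - 3^1*13^1*113^1*7919^1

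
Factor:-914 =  -2^1*457^1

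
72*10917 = 786024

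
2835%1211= 413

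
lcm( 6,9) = 18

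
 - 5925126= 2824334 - 8749460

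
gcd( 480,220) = 20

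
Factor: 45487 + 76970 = 122457 = 3^1*40819^1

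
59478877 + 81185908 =140664785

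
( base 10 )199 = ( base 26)7H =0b11000111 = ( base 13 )124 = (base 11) 171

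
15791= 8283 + 7508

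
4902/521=9 + 213/521 = 9.41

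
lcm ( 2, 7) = 14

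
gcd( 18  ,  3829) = 1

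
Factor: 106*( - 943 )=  - 2^1*23^1*41^1 * 53^1 = -99958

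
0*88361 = 0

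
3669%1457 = 755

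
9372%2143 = 800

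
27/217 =27/217 =0.12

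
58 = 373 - 315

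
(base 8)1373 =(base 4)23323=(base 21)1f7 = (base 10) 763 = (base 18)267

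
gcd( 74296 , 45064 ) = 8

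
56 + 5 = 61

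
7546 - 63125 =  - 55579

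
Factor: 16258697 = 7^1*13^1 * 373^1*479^1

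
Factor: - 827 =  - 827^1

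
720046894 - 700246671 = 19800223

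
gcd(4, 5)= 1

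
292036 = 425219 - 133183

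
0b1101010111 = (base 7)2331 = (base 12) 5b3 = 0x357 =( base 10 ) 855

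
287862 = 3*95954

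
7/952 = 1/136 = 0.01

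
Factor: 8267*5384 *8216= 365690282048  =  2^6*7^1*13^1 * 79^1 * 673^1* 1181^1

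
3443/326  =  10+183/326 = 10.56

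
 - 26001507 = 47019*( - 553 )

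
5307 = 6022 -715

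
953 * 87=82911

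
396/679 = 396/679 = 0.58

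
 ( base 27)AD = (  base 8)433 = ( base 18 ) FD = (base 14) 163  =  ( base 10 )283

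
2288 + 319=2607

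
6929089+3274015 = 10203104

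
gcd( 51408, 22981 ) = 7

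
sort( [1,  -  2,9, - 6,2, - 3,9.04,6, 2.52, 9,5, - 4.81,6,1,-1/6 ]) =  [ - 6,-4.81, - 3, - 2, - 1/6,1,1,2,2.52,5, 6,6,9, 9,  9.04]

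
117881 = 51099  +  66782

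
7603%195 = 193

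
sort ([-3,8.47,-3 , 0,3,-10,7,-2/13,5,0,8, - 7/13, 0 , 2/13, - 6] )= [-10, - 6,-3, - 3, - 7/13, - 2/13,0,0 , 0,2/13,3,5,7,8 , 8.47]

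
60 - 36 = 24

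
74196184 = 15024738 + 59171446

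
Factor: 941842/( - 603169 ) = -2^1*7^( - 1 )*11^1*31^1*199^( - 1)*433^( - 1 )*1381^1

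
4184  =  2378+1806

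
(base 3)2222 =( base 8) 120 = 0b1010000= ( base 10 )80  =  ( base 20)40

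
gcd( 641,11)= 1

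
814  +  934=1748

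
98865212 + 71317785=170182997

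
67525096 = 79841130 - 12316034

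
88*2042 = 179696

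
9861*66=650826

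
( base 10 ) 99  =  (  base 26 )3L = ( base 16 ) 63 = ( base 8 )143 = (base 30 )39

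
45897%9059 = 602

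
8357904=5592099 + 2765805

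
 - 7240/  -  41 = 7240/41 = 176.59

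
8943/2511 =2981/837 = 3.56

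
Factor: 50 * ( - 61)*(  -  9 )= 2^1*3^2 * 5^2 * 61^1 = 27450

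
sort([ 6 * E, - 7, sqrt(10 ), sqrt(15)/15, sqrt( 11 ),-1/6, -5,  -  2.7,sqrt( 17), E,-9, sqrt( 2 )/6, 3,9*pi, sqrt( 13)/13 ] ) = [ - 9,  -  7,  -  5,-2.7, - 1/6 , sqrt(2)/6, sqrt(15)/15, sqrt( 13)/13, E, 3,sqrt ( 10),sqrt (11 ), sqrt( 17), 6*E,9*pi ]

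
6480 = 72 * 90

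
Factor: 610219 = 610219^1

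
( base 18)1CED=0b10011100000001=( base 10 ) 9985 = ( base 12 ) 5941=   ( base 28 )CKH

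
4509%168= 141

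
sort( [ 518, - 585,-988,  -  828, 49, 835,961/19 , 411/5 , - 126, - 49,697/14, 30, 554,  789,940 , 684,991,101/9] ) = [ - 988,-828, - 585, - 126, - 49,101/9 , 30,49 , 697/14,961/19 , 411/5, 518,554,684,789 , 835 , 940 , 991]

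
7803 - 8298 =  - 495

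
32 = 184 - 152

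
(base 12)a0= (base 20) 60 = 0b1111000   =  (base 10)120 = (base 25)4k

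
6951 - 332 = 6619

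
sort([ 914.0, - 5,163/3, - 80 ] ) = [-80 , - 5,163/3,914.0] 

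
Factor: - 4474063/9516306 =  - 2^(  -  1)*3^( - 1)*11^1*  19^1*911^(- 1 )*1741^( - 1) * 21407^1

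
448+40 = 488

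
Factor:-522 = -2^1*3^2*29^1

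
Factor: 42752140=2^2*5^1 * 47^1*45481^1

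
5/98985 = 1/19797= 0.00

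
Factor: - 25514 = - 2^1 * 12757^1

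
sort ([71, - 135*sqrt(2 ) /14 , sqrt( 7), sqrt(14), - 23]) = [ - 23, - 135*sqrt( 2)/14, sqrt( 7),sqrt(14), 71] 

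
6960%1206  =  930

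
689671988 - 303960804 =385711184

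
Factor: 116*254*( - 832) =- 24514048 = -  2^9*13^1*29^1*127^1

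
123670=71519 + 52151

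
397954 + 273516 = 671470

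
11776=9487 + 2289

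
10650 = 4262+6388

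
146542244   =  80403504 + 66138740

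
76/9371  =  76/9371 =0.01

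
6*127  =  762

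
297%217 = 80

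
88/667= 88/667= 0.13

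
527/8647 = 527/8647 =0.06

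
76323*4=305292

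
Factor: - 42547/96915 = -3^( - 1 )*5^( -1 )*7^ (-1)*13^(-1)*71^(-1) * 157^1 * 271^1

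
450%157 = 136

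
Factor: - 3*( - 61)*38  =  6954 = 2^1*3^1*19^1*61^1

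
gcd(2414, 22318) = 2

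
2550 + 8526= 11076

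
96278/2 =48139 = 48139.00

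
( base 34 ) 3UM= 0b1000110011110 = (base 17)fa5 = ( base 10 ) 4510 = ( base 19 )c97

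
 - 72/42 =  - 2+2/7 = -1.71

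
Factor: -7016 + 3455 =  - 3561 = - 3^1*1187^1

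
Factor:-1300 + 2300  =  2^3*5^3 = 1000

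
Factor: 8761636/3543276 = 2190409/885819 = 3^( - 1)*11^(-1) * 13^3*17^(-1)*997^1*1579^(-1)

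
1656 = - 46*(-36)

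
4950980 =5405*916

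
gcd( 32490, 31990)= 10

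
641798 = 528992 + 112806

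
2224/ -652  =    -  556/163= - 3.41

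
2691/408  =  897/136= 6.60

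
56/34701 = 56/34701 = 0.00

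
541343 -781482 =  - 240139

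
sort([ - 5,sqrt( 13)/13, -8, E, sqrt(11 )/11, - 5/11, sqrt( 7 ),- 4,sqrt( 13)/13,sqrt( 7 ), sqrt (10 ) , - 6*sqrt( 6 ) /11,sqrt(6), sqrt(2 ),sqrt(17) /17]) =[ -8, - 5, - 4, - 6* sqrt(6)/11,-5/11,sqrt(17)/17,sqrt(13 )/13,sqrt(13) /13,sqrt(11)/11,sqrt( 2 ),  sqrt ( 6),  sqrt( 7),sqrt(7),  E,sqrt(10)] 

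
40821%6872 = 6461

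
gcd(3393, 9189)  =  9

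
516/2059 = 516/2059 = 0.25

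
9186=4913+4273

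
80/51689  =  80/51689 = 0.00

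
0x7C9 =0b11111001001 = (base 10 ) 1993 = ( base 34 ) 1OL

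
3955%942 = 187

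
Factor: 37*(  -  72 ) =-2^3*3^2 * 37^1=- 2664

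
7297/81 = 90 + 7/81 = 90.09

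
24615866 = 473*52042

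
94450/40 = 2361 + 1/4 = 2361.25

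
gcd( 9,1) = 1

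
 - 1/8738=  -  1/8738 =-0.00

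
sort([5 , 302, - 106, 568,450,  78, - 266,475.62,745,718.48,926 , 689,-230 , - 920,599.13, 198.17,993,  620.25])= [ - 920, - 266, - 230,-106,5, 78,198.17, 302,450,475.62, 568 , 599.13, 620.25, 689,718.48,745,926,993]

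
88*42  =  3696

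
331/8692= 331/8692 = 0.04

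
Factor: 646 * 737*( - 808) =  - 2^4*11^1*17^1*19^1  *67^1*101^1 =-384690416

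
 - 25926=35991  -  61917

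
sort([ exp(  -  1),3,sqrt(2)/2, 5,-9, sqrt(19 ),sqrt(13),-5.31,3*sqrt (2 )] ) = [ - 9,-5.31,exp ( - 1),sqrt( 2 )/2, 3,sqrt( 13), 3* sqrt(2),sqrt( 19 ), 5 ] 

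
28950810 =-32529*( - 890)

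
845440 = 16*52840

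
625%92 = 73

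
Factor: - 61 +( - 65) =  - 126 = - 2^1*3^2 * 7^1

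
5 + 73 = 78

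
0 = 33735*0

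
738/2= 369 = 369.00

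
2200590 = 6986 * 315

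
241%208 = 33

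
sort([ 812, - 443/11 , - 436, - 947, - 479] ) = [ - 947, - 479, - 436,-443/11,812 ] 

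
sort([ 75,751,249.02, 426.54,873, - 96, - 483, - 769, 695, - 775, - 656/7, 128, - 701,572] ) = [ - 775,-769, -701, - 483, - 96 , - 656/7, 75, 128,249.02, 426.54, 572,695,751, 873 ] 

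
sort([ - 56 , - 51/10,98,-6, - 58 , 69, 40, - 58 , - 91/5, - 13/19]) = [-58 ,-58, - 56, - 91/5 , - 6, - 51/10, - 13/19,40,69, 98]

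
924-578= 346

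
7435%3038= 1359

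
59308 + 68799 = 128107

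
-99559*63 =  - 6272217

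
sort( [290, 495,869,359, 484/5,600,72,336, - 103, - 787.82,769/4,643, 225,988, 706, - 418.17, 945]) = [ - 787.82, - 418.17,  -  103, 72, 484/5,769/4, 225, 290,336,  359 , 495,600, 643, 706,869, 945, 988]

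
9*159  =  1431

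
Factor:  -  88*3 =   -  2^3*3^1*11^1 = - 264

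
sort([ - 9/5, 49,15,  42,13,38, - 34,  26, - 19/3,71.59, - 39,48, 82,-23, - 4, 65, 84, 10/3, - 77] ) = [ - 77, - 39, - 34, - 23,  -  19/3 , - 4,  -  9/5,10/3,13,15, 26,  38,42,48,49,65, 71.59, 82, 84]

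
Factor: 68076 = 2^2*3^2*31^1*61^1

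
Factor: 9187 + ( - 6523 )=2^3*3^2*37^1 = 2664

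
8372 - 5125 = 3247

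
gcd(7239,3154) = 19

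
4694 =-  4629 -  - 9323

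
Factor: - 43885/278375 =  - 5^ (-2) * 17^(  -  1 )*67^1 =- 67/425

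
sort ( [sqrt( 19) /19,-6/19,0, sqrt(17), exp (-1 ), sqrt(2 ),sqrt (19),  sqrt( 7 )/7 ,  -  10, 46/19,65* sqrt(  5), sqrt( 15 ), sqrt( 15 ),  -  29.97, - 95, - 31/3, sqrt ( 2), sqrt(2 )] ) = [ - 95, - 29.97, - 31/3, - 10,- 6/19, 0,sqrt( 19)/19, exp(-1),sqrt(7) /7 , sqrt( 2), sqrt( 2), sqrt (2), 46/19, sqrt(15 ),  sqrt( 15),sqrt ( 17 ), sqrt ( 19),  65*sqrt( 5)]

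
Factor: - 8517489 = - 3^1*131^1*21673^1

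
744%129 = 99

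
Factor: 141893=47^1*3019^1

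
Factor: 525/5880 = 5/56 =2^( - 3)*5^1*7^( -1)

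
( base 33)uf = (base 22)21F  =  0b1111101101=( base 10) 1005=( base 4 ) 33231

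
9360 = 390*24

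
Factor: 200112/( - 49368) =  - 758/187 = -2^1 * 11^(-1)*17^ (-1)*379^1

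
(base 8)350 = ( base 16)E8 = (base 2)11101000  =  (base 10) 232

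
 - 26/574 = - 13/287 = -0.05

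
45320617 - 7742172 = 37578445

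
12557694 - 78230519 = -65672825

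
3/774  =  1/258= 0.00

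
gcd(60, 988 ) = 4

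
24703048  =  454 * 54412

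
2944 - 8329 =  - 5385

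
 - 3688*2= -7376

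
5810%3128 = 2682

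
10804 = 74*146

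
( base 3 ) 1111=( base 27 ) 1D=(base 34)16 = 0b101000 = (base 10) 40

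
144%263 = 144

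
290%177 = 113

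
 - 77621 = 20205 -97826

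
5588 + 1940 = 7528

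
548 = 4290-3742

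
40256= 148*272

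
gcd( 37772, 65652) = 4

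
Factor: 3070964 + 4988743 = 8059707 = 3^2*71^1*12613^1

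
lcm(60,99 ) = 1980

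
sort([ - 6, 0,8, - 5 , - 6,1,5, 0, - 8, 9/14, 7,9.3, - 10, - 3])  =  [-10, - 8, - 6, -6 , - 5, - 3,  0,0,9/14,  1, 5, 7, 8,9.3]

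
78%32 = 14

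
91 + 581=672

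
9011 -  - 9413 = 18424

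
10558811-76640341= - 66081530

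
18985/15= 1265  +  2/3 = 1265.67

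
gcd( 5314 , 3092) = 2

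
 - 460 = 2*( - 230 ) 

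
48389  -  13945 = 34444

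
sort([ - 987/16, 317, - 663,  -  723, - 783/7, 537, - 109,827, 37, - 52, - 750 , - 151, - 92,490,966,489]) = [  -  750,-723,-663, - 151,-783/7, - 109, - 92, - 987/16, - 52,  37,317,489, 490,537, 827, 966]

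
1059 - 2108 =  -1049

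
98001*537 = 52626537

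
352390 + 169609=521999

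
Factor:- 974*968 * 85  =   - 80140720=-  2^4*5^1*11^2*17^1*487^1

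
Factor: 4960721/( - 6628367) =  - 1049^1 * 4729^1*6628367^( - 1 ) 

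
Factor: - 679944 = -2^3*3^1 * 41^1 * 691^1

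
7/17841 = 7/17841 = 0.00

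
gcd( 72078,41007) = 3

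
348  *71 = 24708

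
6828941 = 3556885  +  3272056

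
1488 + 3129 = 4617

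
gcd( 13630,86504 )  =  2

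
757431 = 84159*9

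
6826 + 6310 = 13136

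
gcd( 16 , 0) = 16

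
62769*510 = 32012190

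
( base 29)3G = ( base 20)53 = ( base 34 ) 31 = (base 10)103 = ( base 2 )1100111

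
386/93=386/93=4.15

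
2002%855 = 292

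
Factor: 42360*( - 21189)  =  -897566040   =  - 2^3*3^2 *5^1 * 7^1*353^1*1009^1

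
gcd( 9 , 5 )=1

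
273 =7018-6745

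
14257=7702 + 6555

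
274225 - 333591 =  - 59366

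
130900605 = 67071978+63828627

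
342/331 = 342/331 = 1.03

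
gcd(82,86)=2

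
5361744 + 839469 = 6201213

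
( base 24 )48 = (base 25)44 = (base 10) 104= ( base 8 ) 150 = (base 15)6e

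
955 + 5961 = 6916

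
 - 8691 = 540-9231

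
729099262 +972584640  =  1701683902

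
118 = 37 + 81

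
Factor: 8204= 2^2*7^1*293^1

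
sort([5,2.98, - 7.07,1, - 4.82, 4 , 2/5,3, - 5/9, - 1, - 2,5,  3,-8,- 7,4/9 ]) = [ - 8, - 7.07, - 7,  -  4.82, - 2,-1,-5/9, 2/5, 4/9,1, 2.98,3, 3,4, 5, 5 ] 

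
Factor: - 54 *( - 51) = 2754 = 2^1*3^4*17^1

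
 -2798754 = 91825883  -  94624637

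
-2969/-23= 2969/23=129.09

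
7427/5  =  7427/5 =1485.40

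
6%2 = 0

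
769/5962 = 769/5962 = 0.13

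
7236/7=1033 + 5/7 = 1033.71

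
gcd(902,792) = 22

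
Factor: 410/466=5^1*41^1 * 233^( - 1 ) = 205/233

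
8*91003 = 728024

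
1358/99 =1358/99 = 13.72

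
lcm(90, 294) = 4410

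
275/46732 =275/46732 = 0.01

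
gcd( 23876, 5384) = 4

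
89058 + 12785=101843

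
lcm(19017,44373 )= 133119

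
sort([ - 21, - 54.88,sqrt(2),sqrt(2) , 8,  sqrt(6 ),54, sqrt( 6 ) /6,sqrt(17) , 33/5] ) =[ - 54.88 ,  -  21, sqrt( 6 )/6,sqrt(2 ),  sqrt( 2),sqrt(6),sqrt(17) , 33/5,8,54] 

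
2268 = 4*567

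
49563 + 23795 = 73358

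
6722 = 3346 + 3376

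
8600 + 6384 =14984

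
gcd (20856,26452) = 4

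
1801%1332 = 469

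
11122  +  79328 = 90450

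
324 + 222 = 546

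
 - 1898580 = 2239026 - 4137606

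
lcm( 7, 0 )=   0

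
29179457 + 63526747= 92706204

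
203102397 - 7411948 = 195690449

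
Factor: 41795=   5^1*13^1*643^1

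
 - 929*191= -177439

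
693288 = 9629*72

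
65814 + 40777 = 106591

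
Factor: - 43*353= - 15179 = - 43^1*353^1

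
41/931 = 41/931 =0.04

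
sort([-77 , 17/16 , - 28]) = [ - 77, -28, 17/16]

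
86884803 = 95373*911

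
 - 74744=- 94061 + 19317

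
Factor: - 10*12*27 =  - 2^3*3^4*5^1 = -3240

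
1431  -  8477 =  - 7046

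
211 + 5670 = 5881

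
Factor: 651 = 3^1 * 7^1 * 31^1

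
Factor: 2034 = 2^1 * 3^2 * 113^1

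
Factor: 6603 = 3^1  *31^1*71^1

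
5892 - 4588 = 1304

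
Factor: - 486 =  - 2^1 * 3^5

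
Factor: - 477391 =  - 569^1*839^1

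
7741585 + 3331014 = 11072599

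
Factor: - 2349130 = -2^1*5^1*7^1*37^1 * 907^1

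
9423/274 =9423/274 = 34.39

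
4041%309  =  24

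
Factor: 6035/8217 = 3^(-2 )*5^1*11^(  -  1)*  17^1* 71^1  *83^( - 1)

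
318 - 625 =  - 307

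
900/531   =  100/59 = 1.69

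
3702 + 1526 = 5228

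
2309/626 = 3+431/626 = 3.69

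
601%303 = 298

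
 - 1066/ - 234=4 + 5/9  =  4.56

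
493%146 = 55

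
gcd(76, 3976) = 4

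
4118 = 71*58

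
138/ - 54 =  - 23/9 = -  2.56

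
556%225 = 106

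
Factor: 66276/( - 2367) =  - 2^2*7^1 = - 28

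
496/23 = 21 + 13/23 =21.57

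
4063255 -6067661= -2004406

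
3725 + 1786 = 5511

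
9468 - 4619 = 4849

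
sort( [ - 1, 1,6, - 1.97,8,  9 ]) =[ - 1.97, - 1,1, 6,8 , 9] 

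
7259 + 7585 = 14844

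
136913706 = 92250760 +44662946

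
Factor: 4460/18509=2^2*5^1*83^(  -  1)= 20/83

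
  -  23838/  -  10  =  2383  +  4/5= 2383.80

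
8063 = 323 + 7740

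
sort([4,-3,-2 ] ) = [ - 3, - 2,4]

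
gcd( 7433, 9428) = 1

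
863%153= 98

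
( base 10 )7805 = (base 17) 1a02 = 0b1111001111101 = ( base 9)11632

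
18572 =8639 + 9933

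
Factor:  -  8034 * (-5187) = 2^1*3^2 * 7^1*13^2*19^1*103^1 = 41672358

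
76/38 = 2 = 2.00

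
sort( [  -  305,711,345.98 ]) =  [ - 305,345.98, 711]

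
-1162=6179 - 7341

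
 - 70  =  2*( - 35)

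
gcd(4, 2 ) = 2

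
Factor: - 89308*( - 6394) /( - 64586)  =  -285517676/32293 = - 2^2*23^1*43^( - 1)*83^1*139^1*269^1*751^( - 1)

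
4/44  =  1/11=0.09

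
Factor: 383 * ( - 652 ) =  - 2^2*163^1*383^1 = - 249716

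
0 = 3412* 0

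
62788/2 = 31394 = 31394.00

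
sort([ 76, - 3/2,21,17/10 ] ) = [ - 3/2,17/10, 21, 76] 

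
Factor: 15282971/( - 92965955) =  - 5^( - 1)*11^1*19^( - 1 )*23^1 * 29^1*101^( - 1 ) * 2083^1*9689^( - 1)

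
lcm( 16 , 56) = 112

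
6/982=3/491 = 0.01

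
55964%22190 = 11584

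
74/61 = 74/61 = 1.21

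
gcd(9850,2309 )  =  1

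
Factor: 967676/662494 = 2^1*7^(  -  1)*79^( - 1)*599^(  -  1 )*241919^1 = 483838/331247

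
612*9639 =5899068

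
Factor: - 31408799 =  - 1091^1*28789^1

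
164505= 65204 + 99301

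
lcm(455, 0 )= 0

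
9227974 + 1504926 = 10732900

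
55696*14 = 779744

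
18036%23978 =18036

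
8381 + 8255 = 16636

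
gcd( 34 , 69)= 1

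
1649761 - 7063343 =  - 5413582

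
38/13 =2 + 12/13 = 2.92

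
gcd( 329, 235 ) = 47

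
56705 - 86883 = -30178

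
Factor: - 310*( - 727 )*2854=643205980 = 2^2*5^1*31^1 * 727^1*1427^1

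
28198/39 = 723 + 1/39  =  723.03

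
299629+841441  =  1141070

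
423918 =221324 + 202594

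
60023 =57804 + 2219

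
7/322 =1/46  =  0.02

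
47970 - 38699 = 9271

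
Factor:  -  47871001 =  - 103^1*464767^1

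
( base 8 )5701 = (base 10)3009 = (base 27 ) 43c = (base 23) 5FJ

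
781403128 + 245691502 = 1027094630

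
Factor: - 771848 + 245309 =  - 526539=- 3^1*13^1*23^1*587^1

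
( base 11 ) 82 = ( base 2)1011010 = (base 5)330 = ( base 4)1122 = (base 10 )90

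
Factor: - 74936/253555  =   - 2^3*5^( - 1)*29^1*157^ ( - 1)=- 232/785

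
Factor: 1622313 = 3^2*7^1*11^1*2341^1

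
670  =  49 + 621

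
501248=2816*178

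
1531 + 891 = 2422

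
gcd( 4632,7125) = 3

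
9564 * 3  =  28692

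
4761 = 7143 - 2382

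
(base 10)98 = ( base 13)77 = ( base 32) 32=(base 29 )3B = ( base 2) 1100010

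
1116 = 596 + 520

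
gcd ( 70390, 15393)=1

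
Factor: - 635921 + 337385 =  - 298536 = - 2^3*3^1*7^1*1777^1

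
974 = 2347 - 1373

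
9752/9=1083  +  5/9 = 1083.56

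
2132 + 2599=4731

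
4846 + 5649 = 10495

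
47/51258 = 47/51258 = 0.00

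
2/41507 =2/41507 =0.00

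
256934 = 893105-636171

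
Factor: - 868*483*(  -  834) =2^3*3^2*7^2*23^1*31^1*139^1 = 349649496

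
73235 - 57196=16039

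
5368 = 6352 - 984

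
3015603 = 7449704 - 4434101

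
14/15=14/15 = 0.93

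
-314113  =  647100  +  - 961213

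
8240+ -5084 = 3156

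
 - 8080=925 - 9005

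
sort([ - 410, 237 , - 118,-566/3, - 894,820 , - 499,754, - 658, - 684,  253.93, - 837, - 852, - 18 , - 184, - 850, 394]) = [ - 894,- 852, -850,-837, - 684, - 658, - 499,-410, - 566/3, - 184, - 118, - 18,237,253.93,  394,754,820]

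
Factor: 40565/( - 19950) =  - 61/30 = -2^ ( - 1 )* 3^( - 1)*5^( - 1 ) * 61^1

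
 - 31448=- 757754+726306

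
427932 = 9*47548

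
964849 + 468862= 1433711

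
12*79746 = 956952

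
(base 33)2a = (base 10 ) 76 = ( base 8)114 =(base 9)84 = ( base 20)3g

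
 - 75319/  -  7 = 75319/7= 10759.86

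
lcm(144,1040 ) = 9360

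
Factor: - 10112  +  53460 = 43348 = 2^2*10837^1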